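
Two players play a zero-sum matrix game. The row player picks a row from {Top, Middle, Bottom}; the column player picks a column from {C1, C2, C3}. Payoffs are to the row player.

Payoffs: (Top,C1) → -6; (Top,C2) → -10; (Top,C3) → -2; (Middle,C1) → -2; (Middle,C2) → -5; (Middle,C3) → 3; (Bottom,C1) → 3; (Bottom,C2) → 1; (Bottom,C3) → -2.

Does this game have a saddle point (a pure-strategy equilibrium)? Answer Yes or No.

No

Row minima: Top → -10, Middle → -5, Bottom → -2; maximin = -2.
Column maxima: C1 → 3, C2 → 1, C3 → 3; minimax = 1.
-2 ≠ 1, so no pure-strategy equilibrium exists.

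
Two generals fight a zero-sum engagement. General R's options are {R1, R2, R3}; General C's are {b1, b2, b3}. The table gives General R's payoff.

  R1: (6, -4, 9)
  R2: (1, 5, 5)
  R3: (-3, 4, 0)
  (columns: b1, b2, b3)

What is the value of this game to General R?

Row minima: R1 → -4, R2 → 1, R3 → -3; maximin = 1.
Column maxima: b1 → 6, b2 → 5, b3 → 9; minimax = 5.
1 ≠ 5, so there is no saddle point; optimal play is mixed.
R3 is strictly dominated by R2, so General R never plays it.
b3 is strictly dominated by b1 (it gives General R strictly more in every row), so General C never plays it.
On the remaining 2×2 (R1, R2 vs b1, b2):
Let General R play R1 with probability p. Expected payoff against b1: 6p + 1(1−p) = 5p + 1; against b2: (-4)p + 5(1−p) = −9p + 5.
Setting these equal: 5p + 1 = −9p + 5 ⇒ 14p = 4 ⇒ p = 2/7, and the value is (5)·(2/7) + 1 = 17/7.
For General C: with q = P(b1), equating R1's and R2's payoffs gives 10q − 4 = −4q + 5 ⇒ q = 9/14.

17/7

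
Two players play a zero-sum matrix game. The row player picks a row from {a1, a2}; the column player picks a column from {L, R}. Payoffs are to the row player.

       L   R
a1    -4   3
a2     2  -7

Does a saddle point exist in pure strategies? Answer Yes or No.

No

Row minima: a1 → -4, a2 → -7; maximin = -4.
Column maxima: L → 2, R → 3; minimax = 2.
-4 ≠ 2, so no pure-strategy equilibrium exists.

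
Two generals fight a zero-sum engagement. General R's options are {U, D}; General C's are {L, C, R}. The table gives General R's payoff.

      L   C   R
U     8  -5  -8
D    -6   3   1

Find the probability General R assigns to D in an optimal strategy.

Row minima: U → -8, D → -6; maximin = -6.
Column maxima: L → 8, C → 3, R → 1; minimax = 1.
-6 ≠ 1, so there is no saddle point; optimal play is mixed.
C is strictly dominated by R (it gives General R strictly more in every row), so General C never plays it.
On the remaining 2×2 (U, D vs L, R):
Let General R play U with probability p. Expected payoff against L: 8p + (-6)(1−p) = 14p − 6; against R: (-8)p + 1(1−p) = −9p + 1.
Setting these equal: 14p − 6 = −9p + 1 ⇒ 23p = 7 ⇒ p = 7/23, and the value is (14)·(7/23) − 6 = -40/23.
For General C: with q = P(L), equating U's and D's payoffs gives 16q − 8 = −7q + 1 ⇒ q = 9/23.

16/23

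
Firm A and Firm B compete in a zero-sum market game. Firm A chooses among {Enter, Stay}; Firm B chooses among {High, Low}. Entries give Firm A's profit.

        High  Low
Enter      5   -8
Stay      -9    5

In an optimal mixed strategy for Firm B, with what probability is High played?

13/27

Row minima: Enter → -8, Stay → -9; maximin = -8.
Column maxima: High → 5, Low → 5; minimax = 5.
-8 ≠ 5, so there is no saddle point; optimal play is mixed.
Let Firm A play Enter with probability p. Expected payoff against High: 5p + (-9)(1−p) = 14p − 9; against Low: (-8)p + 5(1−p) = −13p + 5.
Setting these equal: 14p − 9 = −13p + 5 ⇒ 27p = 14 ⇒ p = 14/27, and the value is (14)·(14/27) − 9 = -47/27.
For Firm B: with q = P(High), equating Enter's and Stay's payoffs gives 13q − 8 = −14q + 5 ⇒ q = 13/27.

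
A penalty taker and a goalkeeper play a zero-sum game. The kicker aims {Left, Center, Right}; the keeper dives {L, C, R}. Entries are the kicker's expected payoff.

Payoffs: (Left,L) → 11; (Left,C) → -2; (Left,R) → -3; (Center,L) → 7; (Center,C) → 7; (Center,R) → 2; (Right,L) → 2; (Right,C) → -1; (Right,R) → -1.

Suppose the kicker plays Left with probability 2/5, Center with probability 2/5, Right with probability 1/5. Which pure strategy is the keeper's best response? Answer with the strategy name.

R

If the keeper plays L, the kicker's expected payoff is (2/5)·11 + (2/5)·7 + (1/5)·2 = 38/5.
If the keeper plays C, the kicker's expected payoff is (2/5)·(-2) + (2/5)·7 + (1/5)·(-1) = 9/5.
If the keeper plays R, the kicker's expected payoff is (2/5)·(-3) + (2/5)·2 + (1/5)·(-1) = -3/5.
The keeper minimizes the kicker's payoff; the smallest is -3/5, so the best response is R.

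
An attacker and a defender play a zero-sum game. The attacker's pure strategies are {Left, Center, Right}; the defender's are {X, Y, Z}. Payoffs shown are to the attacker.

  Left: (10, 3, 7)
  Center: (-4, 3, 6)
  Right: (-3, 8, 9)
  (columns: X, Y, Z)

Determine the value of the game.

89/18

Row minima: Left → 3, Center → -4, Right → -3; maximin = 3.
Column maxima: X → 10, Y → 8, Z → 9; minimax = 8.
3 ≠ 8, so there is no saddle point; optimal play is mixed.
Center is strictly dominated by Right, so the attacker never plays it.
Z is strictly dominated by Y (it gives the attacker strictly more in every row), so the defender never plays it.
On the remaining 2×2 (Left, Right vs X, Y):
Let the attacker play Left with probability p. Expected payoff against X: 10p + (-3)(1−p) = 13p − 3; against Y: 3p + 8(1−p) = −5p + 8.
Setting these equal: 13p − 3 = −5p + 8 ⇒ 18p = 11 ⇒ p = 11/18, and the value is (13)·(11/18) − 3 = 89/18.
For the defender: with q = P(X), equating Left's and Right's payoffs gives 7q + 3 = −11q + 8 ⇒ q = 5/18.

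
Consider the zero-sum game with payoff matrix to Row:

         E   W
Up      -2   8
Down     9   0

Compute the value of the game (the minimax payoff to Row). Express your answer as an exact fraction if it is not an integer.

72/19

Row minima: Up → -2, Down → 0; maximin = 0.
Column maxima: E → 9, W → 8; minimax = 8.
0 ≠ 8, so there is no saddle point; optimal play is mixed.
Let Row play Up with probability p. Expected payoff against E: (-2)p + 9(1−p) = −11p + 9; against W: 8p + 0(1−p) = 8p.
Setting these equal: −11p + 9 = 8p ⇒ −19p = -9 ⇒ p = 9/19, and the value is (-11)·(9/19) + 9 = 72/19.
For Column: with q = P(E), equating Up's and Down's payoffs gives −10q + 8 = 9q ⇒ q = 8/19.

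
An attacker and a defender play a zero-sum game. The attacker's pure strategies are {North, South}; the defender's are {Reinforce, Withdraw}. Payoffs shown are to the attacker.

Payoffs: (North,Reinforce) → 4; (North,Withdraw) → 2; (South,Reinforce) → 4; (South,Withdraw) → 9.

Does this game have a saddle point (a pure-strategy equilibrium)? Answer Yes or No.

Row minima: North → 2, South → 4; maximin = 4.
Column maxima: Reinforce → 4, Withdraw → 9; minimax = 4.
maximin = minimax = 4, so a saddle point exists.

Yes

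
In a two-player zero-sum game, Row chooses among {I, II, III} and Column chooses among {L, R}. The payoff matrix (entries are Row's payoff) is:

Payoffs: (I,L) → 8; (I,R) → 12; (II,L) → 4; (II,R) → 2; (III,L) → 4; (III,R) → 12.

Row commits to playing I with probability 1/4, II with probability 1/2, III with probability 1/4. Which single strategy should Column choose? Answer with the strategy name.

If Column plays L, Row's expected payoff is (1/4)·8 + (1/2)·4 + (1/4)·4 = 5.
If Column plays R, Row's expected payoff is (1/4)·12 + (1/2)·2 + (1/4)·12 = 7.
Column minimizes Row's payoff; the smallest is 5, so the best response is L.

L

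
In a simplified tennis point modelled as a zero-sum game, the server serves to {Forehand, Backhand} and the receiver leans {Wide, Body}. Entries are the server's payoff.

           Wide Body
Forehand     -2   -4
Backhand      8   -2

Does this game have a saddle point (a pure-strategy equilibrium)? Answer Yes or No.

Row minima: Forehand → -4, Backhand → -2; maximin = -2.
Column maxima: Wide → 8, Body → -2; minimax = -2.
maximin = minimax = -2, so a saddle point exists.

Yes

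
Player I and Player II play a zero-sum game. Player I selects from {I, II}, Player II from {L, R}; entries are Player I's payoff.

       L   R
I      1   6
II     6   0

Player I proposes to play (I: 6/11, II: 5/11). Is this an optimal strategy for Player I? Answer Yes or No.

Yes

Against L this mix gives (6/11)·1 + (5/11)·6 = 36/11.
Against R this mix gives (6/11)·6 + (5/11)·0 = 36/11.
All of Player II's active replies (L, R) yield 36/11, and no column does worse for Player I. The mix makes Player II indifferent and guarantees 36/11, so it is optimal.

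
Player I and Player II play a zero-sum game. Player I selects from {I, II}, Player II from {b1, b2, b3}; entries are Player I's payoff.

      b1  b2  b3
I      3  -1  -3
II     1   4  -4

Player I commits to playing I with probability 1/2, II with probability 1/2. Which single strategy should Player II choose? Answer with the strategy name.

b3

If Player II plays b1, Player I's expected payoff is (1/2)·3 + (1/2)·1 = 2.
If Player II plays b2, Player I's expected payoff is (1/2)·(-1) + (1/2)·4 = 3/2.
If Player II plays b3, Player I's expected payoff is (1/2)·(-3) + (1/2)·(-4) = -7/2.
Player II minimizes Player I's payoff; the smallest is -7/2, so the best response is b3.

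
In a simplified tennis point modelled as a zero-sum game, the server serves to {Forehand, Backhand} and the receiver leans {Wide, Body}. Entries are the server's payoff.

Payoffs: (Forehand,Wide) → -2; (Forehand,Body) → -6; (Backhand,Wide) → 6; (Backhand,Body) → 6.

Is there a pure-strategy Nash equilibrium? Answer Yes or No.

Yes

Row minima: Forehand → -6, Backhand → 6; maximin = 6.
Column maxima: Wide → 6, Body → 6; minimax = 6.
maximin = minimax = 6, so a saddle point exists.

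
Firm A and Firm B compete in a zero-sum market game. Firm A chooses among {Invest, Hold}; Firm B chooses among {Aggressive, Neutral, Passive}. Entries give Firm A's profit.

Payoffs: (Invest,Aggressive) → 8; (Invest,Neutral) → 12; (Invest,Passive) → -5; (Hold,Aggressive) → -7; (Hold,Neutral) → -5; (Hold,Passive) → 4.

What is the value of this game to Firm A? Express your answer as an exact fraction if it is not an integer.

Row minima: Invest → -5, Hold → -7; maximin = -5.
Column maxima: Aggressive → 8, Neutral → 12, Passive → 4; minimax = 4.
-5 ≠ 4, so there is no saddle point; optimal play is mixed.
Neutral is strictly dominated by Aggressive (it gives Firm A strictly more in every row), so Firm B never plays it.
On the remaining 2×2 (Invest, Hold vs Aggressive, Passive):
Let Firm A play Invest with probability p. Expected payoff against Aggressive: 8p + (-7)(1−p) = 15p − 7; against Passive: (-5)p + 4(1−p) = −9p + 4.
Setting these equal: 15p − 7 = −9p + 4 ⇒ 24p = 11 ⇒ p = 11/24, and the value is (15)·(11/24) − 7 = -1/8.
For Firm B: with q = P(Aggressive), equating Invest's and Hold's payoffs gives 13q − 5 = −11q + 4 ⇒ q = 3/8.

-1/8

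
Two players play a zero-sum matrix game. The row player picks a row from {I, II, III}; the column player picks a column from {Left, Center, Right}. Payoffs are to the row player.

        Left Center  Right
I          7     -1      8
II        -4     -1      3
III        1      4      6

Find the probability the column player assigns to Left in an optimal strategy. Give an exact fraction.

5/11

Row minima: I → -1, II → -4, III → 1; maximin = 1.
Column maxima: Left → 7, Center → 4, Right → 8; minimax = 4.
1 ≠ 4, so there is no saddle point; optimal play is mixed.
II is strictly dominated by III, so the row player never plays it.
Right is strictly dominated by Left (it gives the row player strictly more in every row), so the column player never plays it.
On the remaining 2×2 (I, III vs Left, Center):
Let the row player play I with probability p. Expected payoff against Left: 7p + 1(1−p) = 6p + 1; against Center: (-1)p + 4(1−p) = −5p + 4.
Setting these equal: 6p + 1 = −5p + 4 ⇒ 11p = 3 ⇒ p = 3/11, and the value is (6)·(3/11) + 1 = 29/11.
For the column player: with q = P(Left), equating I's and III's payoffs gives 8q − 1 = −3q + 4 ⇒ q = 5/11.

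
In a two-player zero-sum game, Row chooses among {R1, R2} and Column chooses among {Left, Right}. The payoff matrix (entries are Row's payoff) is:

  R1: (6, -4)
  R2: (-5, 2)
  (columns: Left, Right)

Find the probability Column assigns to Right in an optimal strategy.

11/17

Row minima: R1 → -4, R2 → -5; maximin = -4.
Column maxima: Left → 6, Right → 2; minimax = 2.
-4 ≠ 2, so there is no saddle point; optimal play is mixed.
Let Row play R1 with probability p. Expected payoff against Left: 6p + (-5)(1−p) = 11p − 5; against Right: (-4)p + 2(1−p) = −6p + 2.
Setting these equal: 11p − 5 = −6p + 2 ⇒ 17p = 7 ⇒ p = 7/17, and the value is (11)·(7/17) − 5 = -8/17.
For Column: with q = P(Left), equating R1's and R2's payoffs gives 10q − 4 = −7q + 2 ⇒ q = 6/17.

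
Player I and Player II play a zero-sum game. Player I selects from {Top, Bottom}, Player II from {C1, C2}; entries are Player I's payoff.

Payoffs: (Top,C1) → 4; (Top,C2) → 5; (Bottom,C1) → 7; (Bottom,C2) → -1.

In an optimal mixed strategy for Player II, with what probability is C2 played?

1/3

Row minima: Top → 4, Bottom → -1; maximin = 4.
Column maxima: C1 → 7, C2 → 5; minimax = 5.
4 ≠ 5, so there is no saddle point; optimal play is mixed.
Let Player I play Top with probability p. Expected payoff against C1: 4p + 7(1−p) = −3p + 7; against C2: 5p + (-1)(1−p) = 6p − 1.
Setting these equal: −3p + 7 = 6p − 1 ⇒ −9p = -8 ⇒ p = 8/9, and the value is (-3)·(8/9) + 7 = 13/3.
For Player II: with q = P(C1), equating Top's and Bottom's payoffs gives −q + 5 = 8q − 1 ⇒ q = 2/3.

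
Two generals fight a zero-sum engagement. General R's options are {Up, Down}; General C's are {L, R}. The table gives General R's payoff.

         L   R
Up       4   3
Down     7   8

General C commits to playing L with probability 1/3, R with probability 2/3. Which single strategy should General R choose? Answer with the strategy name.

Down

Expected payoff of Up: (1/3)·4 + (2/3)·3 = 10/3.
Expected payoff of Down: (1/3)·7 + (2/3)·8 = 23/3.
The largest is 23/3, so General R's best response is Down.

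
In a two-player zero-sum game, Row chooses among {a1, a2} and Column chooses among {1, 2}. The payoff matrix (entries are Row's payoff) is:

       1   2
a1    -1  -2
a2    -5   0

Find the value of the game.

Row minima: a1 → -2, a2 → -5; maximin = -2.
Column maxima: 1 → -1, 2 → 0; minimax = -1.
-2 ≠ -1, so there is no saddle point; optimal play is mixed.
Let Row play a1 with probability p. Expected payoff against 1: (-1)p + (-5)(1−p) = 4p − 5; against 2: (-2)p + 0(1−p) = −2p.
Setting these equal: 4p − 5 = −2p ⇒ 6p = 5 ⇒ p = 5/6, and the value is (4)·(5/6) − 5 = -5/3.
For Column: with q = P(1), equating a1's and a2's payoffs gives q − 2 = −5q ⇒ q = 1/3.

-5/3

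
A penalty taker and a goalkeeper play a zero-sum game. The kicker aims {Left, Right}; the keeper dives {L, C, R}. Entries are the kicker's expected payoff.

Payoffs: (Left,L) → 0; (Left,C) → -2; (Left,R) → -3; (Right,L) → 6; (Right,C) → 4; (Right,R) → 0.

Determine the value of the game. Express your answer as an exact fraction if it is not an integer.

0

Row minima: Left → -3, Right → 0; maximin = 0.
Column maxima: L → 6, C → 4, R → 0; minimax = 0.
Since maximin = minimax = 0, there is a saddle point and the value is 0.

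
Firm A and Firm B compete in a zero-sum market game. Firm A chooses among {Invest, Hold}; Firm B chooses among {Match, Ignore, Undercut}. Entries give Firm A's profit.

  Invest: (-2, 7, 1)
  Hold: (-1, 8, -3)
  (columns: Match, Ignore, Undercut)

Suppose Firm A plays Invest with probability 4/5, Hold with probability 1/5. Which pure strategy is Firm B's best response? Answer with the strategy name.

If Firm B plays Match, Firm A's expected payoff is (4/5)·(-2) + (1/5)·(-1) = -9/5.
If Firm B plays Ignore, Firm A's expected payoff is (4/5)·7 + (1/5)·8 = 36/5.
If Firm B plays Undercut, Firm A's expected payoff is (4/5)·1 + (1/5)·(-3) = 1/5.
Firm B minimizes Firm A's payoff; the smallest is -9/5, so the best response is Match.

Match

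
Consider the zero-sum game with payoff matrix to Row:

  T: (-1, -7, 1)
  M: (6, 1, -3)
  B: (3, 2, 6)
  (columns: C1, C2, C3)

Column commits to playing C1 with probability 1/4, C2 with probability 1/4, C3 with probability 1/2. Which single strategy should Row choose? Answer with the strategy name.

B

Expected payoff of T: (1/4)·(-1) + (1/4)·(-7) + (1/2)·1 = -3/2.
Expected payoff of M: (1/4)·6 + (1/4)·1 + (1/2)·(-3) = 1/4.
Expected payoff of B: (1/4)·3 + (1/4)·2 + (1/2)·6 = 17/4.
The largest is 17/4, so Row's best response is B.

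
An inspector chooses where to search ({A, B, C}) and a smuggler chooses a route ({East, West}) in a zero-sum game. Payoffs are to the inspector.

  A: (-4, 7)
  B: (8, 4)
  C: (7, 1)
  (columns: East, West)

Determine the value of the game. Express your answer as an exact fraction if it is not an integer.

Row minima: A → -4, B → 4, C → 1; maximin = 4.
Column maxima: East → 8, West → 7; minimax = 7.
4 ≠ 7, so there is no saddle point; optimal play is mixed.
C is strictly dominated by B, so the inspector never plays it.
On the remaining 2×2 (A, B vs East, West):
Let the inspector play A with probability p. Expected payoff against East: (-4)p + 8(1−p) = −12p + 8; against West: 7p + 4(1−p) = 3p + 4.
Setting these equal: −12p + 8 = 3p + 4 ⇒ −15p = -4 ⇒ p = 4/15, and the value is (-12)·(4/15) + 8 = 24/5.
For the smuggler: with q = P(East), equating A's and B's payoffs gives −11q + 7 = 4q + 4 ⇒ q = 1/5.

24/5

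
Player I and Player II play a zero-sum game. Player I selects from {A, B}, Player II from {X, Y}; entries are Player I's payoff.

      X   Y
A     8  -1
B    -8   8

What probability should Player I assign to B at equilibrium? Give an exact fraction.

9/25

Row minima: A → -1, B → -8; maximin = -1.
Column maxima: X → 8, Y → 8; minimax = 8.
-1 ≠ 8, so there is no saddle point; optimal play is mixed.
Let Player I play A with probability p. Expected payoff against X: 8p + (-8)(1−p) = 16p − 8; against Y: (-1)p + 8(1−p) = −9p + 8.
Setting these equal: 16p − 8 = −9p + 8 ⇒ 25p = 16 ⇒ p = 16/25, and the value is (16)·(16/25) − 8 = 56/25.
For Player II: with q = P(X), equating A's and B's payoffs gives 9q − 1 = −16q + 8 ⇒ q = 9/25.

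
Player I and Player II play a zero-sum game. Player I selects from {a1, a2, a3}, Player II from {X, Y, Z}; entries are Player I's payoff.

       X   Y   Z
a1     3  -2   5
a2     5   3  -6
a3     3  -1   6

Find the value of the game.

Row minima: a1 → -2, a2 → -6, a3 → -1; maximin = -1.
Column maxima: X → 5, Y → 3, Z → 6; minimax = 3.
-1 ≠ 3, so there is no saddle point; optimal play is mixed.
X is strictly dominated by Y (it gives Player I strictly more in every row), so Player II never plays it.
With X eliminated, a1 is strictly dominated by a3 (a3 gives Player I strictly more in every remaining column), so Player I never plays it.
On the remaining 2×2 (a2, a3 vs Y, Z):
Let Player I play a2 with probability p. Expected payoff against Y: 3p + (-1)(1−p) = 4p − 1; against Z: (-6)p + 6(1−p) = −12p + 6.
Setting these equal: 4p − 1 = −12p + 6 ⇒ 16p = 7 ⇒ p = 7/16, and the value is (4)·(7/16) − 1 = 3/4.
For Player II: with q = P(Y), equating a2's and a3's payoffs gives 9q − 6 = −7q + 6 ⇒ q = 3/4.

3/4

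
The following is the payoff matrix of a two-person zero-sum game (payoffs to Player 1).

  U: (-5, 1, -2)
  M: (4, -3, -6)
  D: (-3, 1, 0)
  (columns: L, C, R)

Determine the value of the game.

Row minima: U → -5, M → -6, D → -3; maximin = -3.
Column maxima: L → 4, C → 1, R → 0; minimax = 0.
-3 ≠ 0, so there is no saddle point; optimal play is mixed.
C is strictly dominated by R (it gives Player 1 strictly more in every row), so Player 2 never plays it.
With C eliminated, U is strictly dominated by D (D gives Player 1 strictly more in every remaining column), so Player 1 never plays it.
On the remaining 2×2 (M, D vs L, R):
Let Player 1 play M with probability p. Expected payoff against L: 4p + (-3)(1−p) = 7p − 3; against R: (-6)p + 0(1−p) = −6p.
Setting these equal: 7p − 3 = −6p ⇒ 13p = 3 ⇒ p = 3/13, and the value is (7)·(3/13) − 3 = -18/13.
For Player 2: with q = P(L), equating M's and D's payoffs gives 10q − 6 = −3q ⇒ q = 6/13.

-18/13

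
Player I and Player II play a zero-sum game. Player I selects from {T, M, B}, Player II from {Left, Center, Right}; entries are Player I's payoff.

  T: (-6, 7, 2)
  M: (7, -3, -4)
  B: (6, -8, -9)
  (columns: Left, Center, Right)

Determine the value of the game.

-10/19

Row minima: T → -6, M → -4, B → -9; maximin = -4.
Column maxima: Left → 7, Center → 7, Right → 2; minimax = 2.
-4 ≠ 2, so there is no saddle point; optimal play is mixed.
B is strictly dominated by M, so Player I never plays it.
Center is strictly dominated by Right (it gives Player I strictly more in every row), so Player II never plays it.
On the remaining 2×2 (T, M vs Left, Right):
Let Player I play T with probability p. Expected payoff against Left: (-6)p + 7(1−p) = −13p + 7; against Right: 2p + (-4)(1−p) = 6p − 4.
Setting these equal: −13p + 7 = 6p − 4 ⇒ −19p = -11 ⇒ p = 11/19, and the value is (-13)·(11/19) + 7 = -10/19.
For Player II: with q = P(Left), equating T's and M's payoffs gives −8q + 2 = 11q − 4 ⇒ q = 6/19.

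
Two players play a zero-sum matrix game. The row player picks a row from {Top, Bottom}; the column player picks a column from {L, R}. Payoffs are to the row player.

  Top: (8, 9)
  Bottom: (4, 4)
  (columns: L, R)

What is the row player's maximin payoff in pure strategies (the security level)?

Row minima: Top → 8, Bottom → 4.
The best of these is 8.

8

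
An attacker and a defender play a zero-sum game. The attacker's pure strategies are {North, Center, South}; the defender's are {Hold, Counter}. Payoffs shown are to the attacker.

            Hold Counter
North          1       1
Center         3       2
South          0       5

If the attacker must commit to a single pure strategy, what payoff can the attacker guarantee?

Row minima: North → 1, Center → 2, South → 0.
The best of these is 2.

2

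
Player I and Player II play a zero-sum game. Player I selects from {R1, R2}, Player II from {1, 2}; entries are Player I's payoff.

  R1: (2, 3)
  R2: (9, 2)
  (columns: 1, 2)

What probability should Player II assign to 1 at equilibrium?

Row minima: R1 → 2, R2 → 2; maximin = 2.
Column maxima: 1 → 9, 2 → 3; minimax = 3.
2 ≠ 3, so there is no saddle point; optimal play is mixed.
Let Player I play R1 with probability p. Expected payoff against 1: 2p + 9(1−p) = −7p + 9; against 2: 3p + 2(1−p) = p + 2.
Setting these equal: −7p + 9 = p + 2 ⇒ −8p = -7 ⇒ p = 7/8, and the value is (-7)·(7/8) + 9 = 23/8.
For Player II: with q = P(1), equating R1's and R2's payoffs gives −q + 3 = 7q + 2 ⇒ q = 1/8.

1/8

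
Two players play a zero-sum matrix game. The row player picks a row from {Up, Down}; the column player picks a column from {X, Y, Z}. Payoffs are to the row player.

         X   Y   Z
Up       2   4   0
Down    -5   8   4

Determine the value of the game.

8/11

Row minima: Up → 0, Down → -5; maximin = 0.
Column maxima: X → 2, Y → 8, Z → 4; minimax = 2.
0 ≠ 2, so there is no saddle point; optimal play is mixed.
Y is strictly dominated by X (it gives the row player strictly more in every row), so the column player never plays it.
On the remaining 2×2 (Up, Down vs X, Z):
Let the row player play Up with probability p. Expected payoff against X: 2p + (-5)(1−p) = 7p − 5; against Z: 0p + 4(1−p) = −4p + 4.
Setting these equal: 7p − 5 = −4p + 4 ⇒ 11p = 9 ⇒ p = 9/11, and the value is (7)·(9/11) − 5 = 8/11.
For the column player: with q = P(X), equating Up's and Down's payoffs gives 2q = −9q + 4 ⇒ q = 4/11.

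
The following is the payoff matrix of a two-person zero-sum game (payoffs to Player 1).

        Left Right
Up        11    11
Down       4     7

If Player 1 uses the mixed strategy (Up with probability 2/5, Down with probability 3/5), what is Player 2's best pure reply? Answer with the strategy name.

Left

If Player 2 plays Left, Player 1's expected payoff is (2/5)·11 + (3/5)·4 = 34/5.
If Player 2 plays Right, Player 1's expected payoff is (2/5)·11 + (3/5)·7 = 43/5.
Player 2 minimizes Player 1's payoff; the smallest is 34/5, so the best response is Left.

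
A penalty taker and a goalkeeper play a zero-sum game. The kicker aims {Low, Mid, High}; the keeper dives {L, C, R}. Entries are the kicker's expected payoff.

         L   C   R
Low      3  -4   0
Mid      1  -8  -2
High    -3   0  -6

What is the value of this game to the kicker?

Row minima: Low → -4, Mid → -8, High → -6; maximin = -4.
Column maxima: L → 3, C → 0, R → 0; minimax = 0.
-4 ≠ 0, so there is no saddle point; optimal play is mixed.
Mid is strictly dominated by Low, so the kicker never plays it.
L is strictly dominated by R (it gives the kicker strictly more in every row), so the keeper never plays it.
On the remaining 2×2 (Low, High vs C, R):
Let the kicker play Low with probability p. Expected payoff against C: (-4)p + 0(1−p) = −4p; against R: 0p + (-6)(1−p) = 6p − 6.
Setting these equal: −4p = 6p − 6 ⇒ −10p = -6 ⇒ p = 3/5, and the value is (-4)·(3/5) = -12/5.
For the keeper: with q = P(C), equating Low's and High's payoffs gives −4q = 6q − 6 ⇒ q = 3/5.

-12/5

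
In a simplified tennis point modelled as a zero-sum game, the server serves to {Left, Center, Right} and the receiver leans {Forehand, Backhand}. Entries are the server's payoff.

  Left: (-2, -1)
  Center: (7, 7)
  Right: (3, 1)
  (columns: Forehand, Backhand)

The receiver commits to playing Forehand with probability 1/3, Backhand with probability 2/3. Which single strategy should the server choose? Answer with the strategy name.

Expected payoff of Left: (1/3)·(-2) + (2/3)·(-1) = -4/3.
Expected payoff of Center: (1/3)·7 + (2/3)·7 = 7.
Expected payoff of Right: (1/3)·3 + (2/3)·1 = 5/3.
The largest is 7, so the server's best response is Center.

Center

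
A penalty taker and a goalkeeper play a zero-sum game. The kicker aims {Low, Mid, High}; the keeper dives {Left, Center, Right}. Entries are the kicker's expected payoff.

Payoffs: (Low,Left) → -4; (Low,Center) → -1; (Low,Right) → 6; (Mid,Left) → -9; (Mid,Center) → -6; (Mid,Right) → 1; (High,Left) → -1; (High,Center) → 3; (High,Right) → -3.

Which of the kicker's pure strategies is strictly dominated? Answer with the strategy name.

Mid

Low gives a strictly higher payoff than Mid against every column: -4 > -9, -1 > -6, 6 > 1.
So Mid is strictly dominated and the kicker never plays it.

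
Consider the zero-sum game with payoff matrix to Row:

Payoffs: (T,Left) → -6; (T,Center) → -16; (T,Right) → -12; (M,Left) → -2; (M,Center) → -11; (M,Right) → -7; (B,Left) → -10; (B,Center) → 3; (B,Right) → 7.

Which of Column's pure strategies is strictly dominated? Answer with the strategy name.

Right

Center holds Row's payoff strictly below Right in every row: -16 < -12, -11 < -7, 3 < 7.
So Right is strictly dominated for Column.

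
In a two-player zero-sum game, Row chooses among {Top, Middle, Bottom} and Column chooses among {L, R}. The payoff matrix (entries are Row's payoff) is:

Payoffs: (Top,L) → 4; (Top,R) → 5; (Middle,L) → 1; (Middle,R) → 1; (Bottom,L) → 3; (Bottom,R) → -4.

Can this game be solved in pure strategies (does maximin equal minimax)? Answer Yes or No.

Yes

Row minima: Top → 4, Middle → 1, Bottom → -4; maximin = 4.
Column maxima: L → 4, R → 5; minimax = 4.
maximin = minimax = 4, so a saddle point exists.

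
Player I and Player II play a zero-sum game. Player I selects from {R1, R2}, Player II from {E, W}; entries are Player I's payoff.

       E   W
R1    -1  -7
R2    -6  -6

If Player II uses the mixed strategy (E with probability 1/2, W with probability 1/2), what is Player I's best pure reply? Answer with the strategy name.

R1

Expected payoff of R1: (1/2)·(-1) + (1/2)·(-7) = -4.
Expected payoff of R2: (1/2)·(-6) + (1/2)·(-6) = -6.
The largest is -4, so Player I's best response is R1.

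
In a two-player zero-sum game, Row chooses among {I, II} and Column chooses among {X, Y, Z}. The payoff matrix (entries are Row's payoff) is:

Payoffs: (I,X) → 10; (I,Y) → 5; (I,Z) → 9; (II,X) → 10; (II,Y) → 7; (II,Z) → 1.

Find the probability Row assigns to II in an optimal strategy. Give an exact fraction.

2/5

Row minima: I → 5, II → 1; maximin = 5.
Column maxima: X → 10, Y → 7, Z → 9; minimax = 7.
5 ≠ 7, so there is no saddle point; optimal play is mixed.
X is strictly dominated by Y (it gives Row strictly more in every row), so Column never plays it.
On the remaining 2×2 (I, II vs Y, Z):
Let Row play I with probability p. Expected payoff against Y: 5p + 7(1−p) = −2p + 7; against Z: 9p + 1(1−p) = 8p + 1.
Setting these equal: −2p + 7 = 8p + 1 ⇒ −10p = -6 ⇒ p = 3/5, and the value is (-2)·(3/5) + 7 = 29/5.
For Column: with q = P(Y), equating I's and II's payoffs gives −4q + 9 = 6q + 1 ⇒ q = 4/5.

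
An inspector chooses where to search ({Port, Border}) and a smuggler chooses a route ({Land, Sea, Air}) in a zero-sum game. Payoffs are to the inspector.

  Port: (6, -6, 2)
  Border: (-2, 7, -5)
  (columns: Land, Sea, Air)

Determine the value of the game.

Row minima: Port → -6, Border → -5; maximin = -5.
Column maxima: Land → 6, Sea → 7, Air → 2; minimax = 2.
-5 ≠ 2, so there is no saddle point; optimal play is mixed.
Land is strictly dominated by Air (it gives the inspector strictly more in every row), so the smuggler never plays it.
On the remaining 2×2 (Port, Border vs Sea, Air):
Let the inspector play Port with probability p. Expected payoff against Sea: (-6)p + 7(1−p) = −13p + 7; against Air: 2p + (-5)(1−p) = 7p − 5.
Setting these equal: −13p + 7 = 7p − 5 ⇒ −20p = -12 ⇒ p = 3/5, and the value is (-13)·(3/5) + 7 = -4/5.
For the smuggler: with q = P(Sea), equating Port's and Border's payoffs gives −8q + 2 = 12q − 5 ⇒ q = 7/20.

-4/5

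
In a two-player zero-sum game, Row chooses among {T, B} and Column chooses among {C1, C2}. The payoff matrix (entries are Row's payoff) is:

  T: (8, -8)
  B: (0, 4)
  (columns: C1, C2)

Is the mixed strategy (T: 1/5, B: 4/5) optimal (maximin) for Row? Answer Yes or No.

Against C1 this mix gives (1/5)·8 + (4/5)·0 = 8/5.
Against C2 this mix gives (1/5)·(-8) + (4/5)·4 = 8/5.
All of Column's active replies (C1, C2) yield 8/5, and no column does worse for Row. The mix makes Column indifferent and guarantees 8/5, so it is optimal.

Yes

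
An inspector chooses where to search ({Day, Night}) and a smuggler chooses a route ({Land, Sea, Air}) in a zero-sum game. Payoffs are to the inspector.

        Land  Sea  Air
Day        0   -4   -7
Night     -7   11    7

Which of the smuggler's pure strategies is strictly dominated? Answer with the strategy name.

Air holds the inspector's payoff strictly below Sea in every row: -7 < -4, 7 < 11.
So Sea is strictly dominated for the smuggler.

Sea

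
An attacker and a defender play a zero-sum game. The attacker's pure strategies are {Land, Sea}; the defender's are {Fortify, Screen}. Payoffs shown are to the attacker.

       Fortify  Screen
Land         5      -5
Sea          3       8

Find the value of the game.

Row minima: Land → -5, Sea → 3; maximin = 3.
Column maxima: Fortify → 5, Screen → 8; minimax = 5.
3 ≠ 5, so there is no saddle point; optimal play is mixed.
Let the attacker play Land with probability p. Expected payoff against Fortify: 5p + 3(1−p) = 2p + 3; against Screen: (-5)p + 8(1−p) = −13p + 8.
Setting these equal: 2p + 3 = −13p + 8 ⇒ 15p = 5 ⇒ p = 1/3, and the value is (2)·(1/3) + 3 = 11/3.
For the defender: with q = P(Fortify), equating Land's and Sea's payoffs gives 10q − 5 = −5q + 8 ⇒ q = 13/15.

11/3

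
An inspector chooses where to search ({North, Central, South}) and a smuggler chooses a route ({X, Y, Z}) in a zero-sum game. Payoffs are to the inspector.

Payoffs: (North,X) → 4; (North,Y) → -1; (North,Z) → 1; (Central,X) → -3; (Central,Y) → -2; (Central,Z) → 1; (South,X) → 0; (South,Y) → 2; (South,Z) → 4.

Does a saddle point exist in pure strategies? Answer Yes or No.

Row minima: North → -1, Central → -3, South → 0; maximin = 0.
Column maxima: X → 4, Y → 2, Z → 4; minimax = 2.
0 ≠ 2, so no pure-strategy equilibrium exists.

No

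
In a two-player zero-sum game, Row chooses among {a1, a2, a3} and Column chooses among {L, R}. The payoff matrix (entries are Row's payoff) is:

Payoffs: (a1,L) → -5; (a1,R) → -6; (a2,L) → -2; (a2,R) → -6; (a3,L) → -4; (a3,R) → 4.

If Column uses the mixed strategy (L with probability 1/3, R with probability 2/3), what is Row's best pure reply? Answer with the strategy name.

Expected payoff of a1: (1/3)·(-5) + (2/3)·(-6) = -17/3.
Expected payoff of a2: (1/3)·(-2) + (2/3)·(-6) = -14/3.
Expected payoff of a3: (1/3)·(-4) + (2/3)·4 = 4/3.
The largest is 4/3, so Row's best response is a3.

a3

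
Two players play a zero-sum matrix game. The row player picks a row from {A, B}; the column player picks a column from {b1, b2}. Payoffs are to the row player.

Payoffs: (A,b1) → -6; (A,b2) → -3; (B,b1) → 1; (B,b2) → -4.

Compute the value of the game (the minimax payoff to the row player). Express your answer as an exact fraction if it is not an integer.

Row minima: A → -6, B → -4; maximin = -4.
Column maxima: b1 → 1, b2 → -3; minimax = -3.
-4 ≠ -3, so there is no saddle point; optimal play is mixed.
Let the row player play A with probability p. Expected payoff against b1: (-6)p + 1(1−p) = −7p + 1; against b2: (-3)p + (-4)(1−p) = p − 4.
Setting these equal: −7p + 1 = p − 4 ⇒ −8p = -5 ⇒ p = 5/8, and the value is (-7)·(5/8) + 1 = -27/8.
For the column player: with q = P(b1), equating A's and B's payoffs gives −3q − 3 = 5q − 4 ⇒ q = 1/8.

-27/8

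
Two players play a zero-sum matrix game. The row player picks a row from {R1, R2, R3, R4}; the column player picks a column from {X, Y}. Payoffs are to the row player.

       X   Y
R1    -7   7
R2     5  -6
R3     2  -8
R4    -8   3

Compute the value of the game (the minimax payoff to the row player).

-7/25

Row minima: R1 → -7, R2 → -6, R3 → -8, R4 → -8; maximin = -6.
Column maxima: X → 5, Y → 7; minimax = 5.
-6 ≠ 5, so there is no saddle point; optimal play is mixed.
R3 is strictly dominated by R2, so the row player never plays it.
R4 is strictly dominated by R1, so the row player never plays it.
On the remaining 2×2 (R1, R2 vs X, Y):
Let the row player play R1 with probability p. Expected payoff against X: (-7)p + 5(1−p) = −12p + 5; against Y: 7p + (-6)(1−p) = 13p − 6.
Setting these equal: −12p + 5 = 13p − 6 ⇒ −25p = -11 ⇒ p = 11/25, and the value is (-12)·(11/25) + 5 = -7/25.
For the column player: with q = P(X), equating R1's and R2's payoffs gives −14q + 7 = 11q − 6 ⇒ q = 13/25.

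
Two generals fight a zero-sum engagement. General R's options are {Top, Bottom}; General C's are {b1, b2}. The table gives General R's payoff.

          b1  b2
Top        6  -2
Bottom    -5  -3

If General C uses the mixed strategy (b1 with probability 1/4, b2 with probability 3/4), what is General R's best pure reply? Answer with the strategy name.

Expected payoff of Top: (1/4)·6 + (3/4)·(-2) = 0.
Expected payoff of Bottom: (1/4)·(-5) + (3/4)·(-3) = -7/2.
The largest is 0, so General R's best response is Top.

Top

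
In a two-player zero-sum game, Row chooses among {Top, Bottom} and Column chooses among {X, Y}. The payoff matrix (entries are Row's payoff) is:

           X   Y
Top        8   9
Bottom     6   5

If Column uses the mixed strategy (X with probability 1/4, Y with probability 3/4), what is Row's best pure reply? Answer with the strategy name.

Top

Expected payoff of Top: (1/4)·8 + (3/4)·9 = 35/4.
Expected payoff of Bottom: (1/4)·6 + (3/4)·5 = 21/4.
The largest is 35/4, so Row's best response is Top.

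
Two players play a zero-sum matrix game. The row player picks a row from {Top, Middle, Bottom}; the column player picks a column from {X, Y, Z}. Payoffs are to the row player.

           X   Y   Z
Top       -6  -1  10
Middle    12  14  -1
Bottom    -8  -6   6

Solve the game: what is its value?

Row minima: Top → -6, Middle → -1, Bottom → -8; maximin = -1.
Column maxima: X → 12, Y → 14, Z → 10; minimax = 10.
-1 ≠ 10, so there is no saddle point; optimal play is mixed.
Bottom is strictly dominated by Top, so the row player never plays it.
Y is strictly dominated by X (it gives the row player strictly more in every row), so the column player never plays it.
On the remaining 2×2 (Top, Middle vs X, Z):
Let the row player play Top with probability p. Expected payoff against X: (-6)p + 12(1−p) = −18p + 12; against Z: 10p + (-1)(1−p) = 11p − 1.
Setting these equal: −18p + 12 = 11p − 1 ⇒ −29p = -13 ⇒ p = 13/29, and the value is (-18)·(13/29) + 12 = 114/29.
For the column player: with q = P(X), equating Top's and Middle's payoffs gives −16q + 10 = 13q − 1 ⇒ q = 11/29.

114/29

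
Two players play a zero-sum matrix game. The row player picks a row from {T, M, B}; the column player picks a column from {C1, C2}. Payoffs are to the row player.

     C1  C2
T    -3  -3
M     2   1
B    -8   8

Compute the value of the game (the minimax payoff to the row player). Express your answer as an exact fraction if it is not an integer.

Row minima: T → -3, M → 1, B → -8; maximin = 1.
Column maxima: C1 → 2, C2 → 8; minimax = 2.
1 ≠ 2, so there is no saddle point; optimal play is mixed.
T is strictly dominated by M, so the row player never plays it.
On the remaining 2×2 (M, B vs C1, C2):
Let the row player play M with probability p. Expected payoff against C1: 2p + (-8)(1−p) = 10p − 8; against C2: 1p + 8(1−p) = −7p + 8.
Setting these equal: 10p − 8 = −7p + 8 ⇒ 17p = 16 ⇒ p = 16/17, and the value is (10)·(16/17) − 8 = 24/17.
For the column player: with q = P(C1), equating M's and B's payoffs gives q + 1 = −16q + 8 ⇒ q = 7/17.

24/17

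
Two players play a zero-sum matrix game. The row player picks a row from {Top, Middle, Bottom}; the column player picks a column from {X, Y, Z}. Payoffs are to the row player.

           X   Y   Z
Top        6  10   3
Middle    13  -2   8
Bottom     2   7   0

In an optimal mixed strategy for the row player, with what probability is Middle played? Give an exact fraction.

7/17

Row minima: Top → 3, Middle → -2, Bottom → 0; maximin = 3.
Column maxima: X → 13, Y → 10, Z → 8; minimax = 8.
3 ≠ 8, so there is no saddle point; optimal play is mixed.
Bottom is strictly dominated by Top, so the row player never plays it.
X is strictly dominated by Z (it gives the row player strictly more in every row), so the column player never plays it.
On the remaining 2×2 (Top, Middle vs Y, Z):
Let the row player play Top with probability p. Expected payoff against Y: 10p + (-2)(1−p) = 12p − 2; against Z: 3p + 8(1−p) = −5p + 8.
Setting these equal: 12p − 2 = −5p + 8 ⇒ 17p = 10 ⇒ p = 10/17, and the value is (12)·(10/17) − 2 = 86/17.
For the column player: with q = P(Y), equating Top's and Middle's payoffs gives 7q + 3 = −10q + 8 ⇒ q = 5/17.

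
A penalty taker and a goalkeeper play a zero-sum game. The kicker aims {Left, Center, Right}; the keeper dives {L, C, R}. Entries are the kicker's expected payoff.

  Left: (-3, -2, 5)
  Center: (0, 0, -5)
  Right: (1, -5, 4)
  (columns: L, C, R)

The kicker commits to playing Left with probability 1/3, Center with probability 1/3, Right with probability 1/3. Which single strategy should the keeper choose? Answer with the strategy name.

If the keeper plays L, the kicker's expected payoff is (1/3)·(-3) + (1/3)·0 + (1/3)·1 = -2/3.
If the keeper plays C, the kicker's expected payoff is (1/3)·(-2) + (1/3)·0 + (1/3)·(-5) = -7/3.
If the keeper plays R, the kicker's expected payoff is (1/3)·5 + (1/3)·(-5) + (1/3)·4 = 4/3.
The keeper minimizes the kicker's payoff; the smallest is -7/3, so the best response is C.

C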